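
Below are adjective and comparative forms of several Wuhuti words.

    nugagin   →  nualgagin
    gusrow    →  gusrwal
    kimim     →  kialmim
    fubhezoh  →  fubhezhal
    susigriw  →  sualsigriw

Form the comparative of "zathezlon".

zathezlnal

susigriw and gusrow both end in -w yet inflect differently (sualsigriw, gusrwal), so the final letter is not what conditions the rule; the last vowel is.
"zathezlon" has last vowel 'o'. The stems whose last vowel is 'o' (gusrow → gusrwal, fubhezoh → fubhezhal) delete the last vowel and add -al.
The other pattern: stems whose last vowel is 'i' insert -al- after the first vowel.
So zathezlon → zathezlnal.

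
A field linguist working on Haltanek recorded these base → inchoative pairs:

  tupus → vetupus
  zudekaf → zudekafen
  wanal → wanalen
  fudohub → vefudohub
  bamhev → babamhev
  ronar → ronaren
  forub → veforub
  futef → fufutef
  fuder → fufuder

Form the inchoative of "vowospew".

vovowospew

futef and zudekaf both end in -f yet inflect differently (fufutef, zudekafen), so the final letter is not what conditions the rule; the last vowel is.
"vowospew" has last vowel 'e'. The stems whose last vowel is 'e' (futef → fufutef, bamhev → babamhev, fuder → fufuder) repeat the first consonant+vowel as a prefix.
The other patterns: stems whose last vowel is 'a' add -en; stems whose last vowel is 'u' add the prefix ve-.
So vowospew → vovowospew.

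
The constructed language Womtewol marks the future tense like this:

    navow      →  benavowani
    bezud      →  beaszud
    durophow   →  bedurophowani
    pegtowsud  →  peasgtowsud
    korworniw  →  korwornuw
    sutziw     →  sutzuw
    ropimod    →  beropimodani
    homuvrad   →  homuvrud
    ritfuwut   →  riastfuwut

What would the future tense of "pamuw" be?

paasmuw

ropimod and pegtowsud both end in -d yet inflect differently (beropimodani, peasgtowsud), so the final letter is not what conditions the rule; the last vowel is.
"pamuw" has last vowel 'u'. The stems whose last vowel is 'u' (pegtowsud → peasgtowsud, bezud → beaszud, ritfuwut → riastfuwut) insert -as- after the first vowel.
The other patterns: stems whose last vowel is 'o' add be- … -ani around the stem; stems whose last vowel is 'a' or 'i' change the last vowel to 'u'.
So pamuw → paasmuw.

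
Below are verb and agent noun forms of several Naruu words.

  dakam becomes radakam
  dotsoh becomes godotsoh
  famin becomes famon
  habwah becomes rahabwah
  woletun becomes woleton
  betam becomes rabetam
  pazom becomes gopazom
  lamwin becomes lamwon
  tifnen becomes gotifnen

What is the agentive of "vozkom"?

"vozkom" has last vowel 'o'. The stems whose last vowel is 'o' (pazom → gopazom, dotsoh → godotsoh) add the prefix go-.
So vozkom → govozkom.

govozkom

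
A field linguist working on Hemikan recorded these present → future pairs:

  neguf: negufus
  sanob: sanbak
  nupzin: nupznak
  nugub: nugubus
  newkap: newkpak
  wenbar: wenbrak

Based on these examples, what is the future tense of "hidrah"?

nugub and sanob both end in -b yet inflect differently (nugubus, sanbak), so the final letter is not what conditions the rule; the last vowel is.
"hidrah" has last vowel 'a'. The stems whose last vowel is 'a' (wenbar → wenbrak, newkap → newkpak) delete the last vowel and add -ak.
So hidrah → hidrhak.

hidrhak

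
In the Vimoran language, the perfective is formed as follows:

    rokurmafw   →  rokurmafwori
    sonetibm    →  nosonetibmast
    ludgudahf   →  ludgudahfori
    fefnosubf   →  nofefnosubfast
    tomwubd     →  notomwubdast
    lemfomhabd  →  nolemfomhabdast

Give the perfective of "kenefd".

"kenefd" has second-to-last letter 'f'. The one such stem in the data (rokurmafw → rokurmafwori) adds -ori, so the same rule applies.
So kenefd → kenefdori.

kenefdori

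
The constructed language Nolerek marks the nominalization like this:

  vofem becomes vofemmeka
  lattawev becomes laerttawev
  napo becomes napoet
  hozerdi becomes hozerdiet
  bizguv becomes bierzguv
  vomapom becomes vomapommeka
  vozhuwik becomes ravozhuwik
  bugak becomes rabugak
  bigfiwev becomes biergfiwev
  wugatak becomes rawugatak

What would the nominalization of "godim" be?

vofem and lattawev both have last vowel 'e' yet inflect differently (vofemmeka, laerttawev), so the last vowel is not what conditions the rule; the final letter is.
"godim" ends in -m. The stems ending in -m (vomapom → vomapommeka, vofem → vofemmeka) double the final consonant and add -eka.
So godim → godimmeka.

godimmeka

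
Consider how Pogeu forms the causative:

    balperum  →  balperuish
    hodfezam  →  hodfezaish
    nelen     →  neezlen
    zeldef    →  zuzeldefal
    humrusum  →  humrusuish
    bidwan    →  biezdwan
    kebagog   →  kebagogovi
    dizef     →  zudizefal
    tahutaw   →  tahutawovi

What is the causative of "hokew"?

hokewovi

hodfezam and bidwan both have last vowel 'a' yet inflect differently (hodfezaish, biezdwan), so the last vowel is not what conditions the rule; the final letter is.
"hokew" ends in -w. The one such stem in the data (tahutaw → tahutawovi) adds -ovi, so the same rule applies.
The other patterns: stems ending in -f add zu- … -al around the stem; stems ending in -m drop the final letter and add -ish; stems ending in -n insert -ez- after the first vowel.
So hokew → hokewovi.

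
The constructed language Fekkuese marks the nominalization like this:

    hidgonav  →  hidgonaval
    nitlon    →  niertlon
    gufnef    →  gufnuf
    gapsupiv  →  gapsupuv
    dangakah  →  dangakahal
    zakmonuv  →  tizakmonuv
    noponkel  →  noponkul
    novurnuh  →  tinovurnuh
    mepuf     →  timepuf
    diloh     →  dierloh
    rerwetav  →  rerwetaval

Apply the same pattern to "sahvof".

saerhvof

gapsupiv and hidgonav both end in -v yet inflect differently (gapsupuv, hidgonaval), so the final letter is not what conditions the rule; the last vowel is.
"sahvof" has last vowel 'o'. The stems whose last vowel is 'o' (diloh → dierloh, nitlon → niertlon) insert -er- after the first vowel.
So sahvof → saerhvof.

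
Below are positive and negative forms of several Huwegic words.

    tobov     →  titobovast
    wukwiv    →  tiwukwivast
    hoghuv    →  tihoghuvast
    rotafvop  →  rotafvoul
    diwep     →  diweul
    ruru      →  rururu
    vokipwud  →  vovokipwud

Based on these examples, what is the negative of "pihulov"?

tipihulovast

tobov and rotafvop both have last vowel 'o' yet inflect differently (titobovast, rotafvoul), so the last vowel is not what conditions the rule; the final letter is.
"pihulov" ends in -v. The stems ending in -v (tobov → titobovast, wukwiv → tiwukwivast, hoghuv → tihoghuvast) add ti- … -ast around the stem.
The other patterns: stems ending in -p drop the final letter and add -ul; stems ending in -d or -u repeat the first consonant+vowel as a prefix.
So pihulov → tipihulovast.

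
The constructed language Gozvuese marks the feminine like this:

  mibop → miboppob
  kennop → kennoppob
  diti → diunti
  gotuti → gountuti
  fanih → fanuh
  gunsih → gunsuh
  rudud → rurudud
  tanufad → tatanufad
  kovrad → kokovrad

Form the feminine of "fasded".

diti and fanih both have last vowel 'i' yet inflect differently (diunti, fanuh), so the last vowel is not what conditions the rule; the final letter is.
"fasded" ends in -d. The stems ending in -d (rudud → rurudud, tanufad → tatanufad, kovrad → kokovrad) repeat the first consonant+vowel as a prefix.
The other patterns: stems ending in -p double the final consonant and add -ob; stems ending in -i insert -un- after the first vowel; stems ending in -h change the last vowel to 'u'.
So fasded → fafasded.

fafasded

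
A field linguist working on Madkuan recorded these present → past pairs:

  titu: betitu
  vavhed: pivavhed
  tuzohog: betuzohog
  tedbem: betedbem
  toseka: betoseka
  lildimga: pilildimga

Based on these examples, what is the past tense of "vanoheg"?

toseka and lildimga both end in -a yet inflect differently (betoseka, pilildimga), so the final letter is not what conditions the rule; the first letter is.
"vanoheg" begins with v-. The one such stem in the data (vavhed → pivavhed) adds the prefix pi-, so the same rule applies.
So vanoheg → pivanoheg.

pivanoheg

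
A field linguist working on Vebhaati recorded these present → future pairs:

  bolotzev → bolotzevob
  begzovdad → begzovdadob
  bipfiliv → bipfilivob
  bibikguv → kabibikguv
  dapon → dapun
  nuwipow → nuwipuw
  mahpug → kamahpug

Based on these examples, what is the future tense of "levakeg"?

bibikguv and bipfiliv both end in -v yet inflect differently (kabibikguv, bipfilivob), so the final letter is not what conditions the rule; the last vowel is.
"levakeg" has last vowel 'e'. The one such stem in the data (bolotzev → bolotzevob) adds -ob, so the same rule applies.
So levakeg → levakegob.

levakegob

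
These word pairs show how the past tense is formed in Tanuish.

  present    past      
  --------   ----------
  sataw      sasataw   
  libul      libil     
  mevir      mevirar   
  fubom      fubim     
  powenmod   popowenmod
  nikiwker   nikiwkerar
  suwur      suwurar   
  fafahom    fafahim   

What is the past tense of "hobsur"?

hobsurar

"hobsur" ends in -r. The stems ending in -r (nikiwker → nikiwkerar, mevir → mevirar, suwur → suwurar) add -ar.
The other patterns: stems ending in -l or -m change the last vowel to 'i'; stems ending in -d or -w repeat the first consonant+vowel as a prefix.
So hobsur → hobsurar.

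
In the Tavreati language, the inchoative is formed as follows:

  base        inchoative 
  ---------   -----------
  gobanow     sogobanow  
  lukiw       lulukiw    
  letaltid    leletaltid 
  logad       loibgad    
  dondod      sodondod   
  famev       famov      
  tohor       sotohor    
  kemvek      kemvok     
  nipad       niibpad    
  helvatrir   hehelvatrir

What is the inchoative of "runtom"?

soruntom

logad and letaltid both end in -d yet inflect differently (loibgad, leletaltid), so the final letter is not what conditions the rule; the last vowel is.
"runtom" has last vowel 'o'. The stems whose last vowel is 'o' (dondod → sodondod, tohor → sotohor, gobanow → sogobanow) add the prefix so-.
So runtom → soruntom.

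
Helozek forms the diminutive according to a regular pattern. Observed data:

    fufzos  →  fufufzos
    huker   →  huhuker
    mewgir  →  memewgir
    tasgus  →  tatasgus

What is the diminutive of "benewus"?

bebenewus

Every pair shown (fufzos → fufufzos, huker → huhuker, mewgir → memewgir, …) follows the same rule: repeat the first consonant+vowel as a prefix.
So benewus → bebenewus.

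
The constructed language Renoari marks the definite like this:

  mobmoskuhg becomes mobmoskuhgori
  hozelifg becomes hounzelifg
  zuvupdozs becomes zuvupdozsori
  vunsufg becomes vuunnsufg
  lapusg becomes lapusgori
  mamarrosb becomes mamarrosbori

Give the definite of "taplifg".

hozelifg and lapusg both end in -g yet inflect differently (hounzelifg, lapusgori), so the final letter is not what conditions the rule; the second-to-last letter is.
"taplifg" has second-to-last letter 'f'. The stems whose second-to-last letter is 'f' (hozelifg → hounzelifg, vunsufg → vuunnsufg) insert -un- after the first vowel.
So taplifg → taunplifg.

taunplifg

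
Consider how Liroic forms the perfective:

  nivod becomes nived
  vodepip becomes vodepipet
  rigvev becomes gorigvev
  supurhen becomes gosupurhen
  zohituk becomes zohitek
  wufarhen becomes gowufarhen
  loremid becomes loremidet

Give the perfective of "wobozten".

gowobozten

loremid and nivod both end in -d yet inflect differently (loremidet, nived), so the final letter is not what conditions the rule; the last vowel is.
"wobozten" has last vowel 'e'. The stems whose last vowel is 'e' (wufarhen → gowufarhen, supurhen → gosupurhen, rigvev → gorigvev) add the prefix go-.
The other patterns: stems whose last vowel is 'i' add -et; stems whose last vowel is 'o' or 'u' change the last vowel to 'e'.
So wobozten → gowobozten.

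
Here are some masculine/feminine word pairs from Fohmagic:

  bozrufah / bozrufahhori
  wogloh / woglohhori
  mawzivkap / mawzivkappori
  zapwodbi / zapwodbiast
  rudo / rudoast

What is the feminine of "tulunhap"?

"tulunhap" ends in a consonant. The stems ending in a consonant (bozrufah → bozrufahhori, mawzivkap → mawzivkappori, wogloh → woglohhori) double the final consonant and add -ori.
So tulunhap → tulunhappori.

tulunhappori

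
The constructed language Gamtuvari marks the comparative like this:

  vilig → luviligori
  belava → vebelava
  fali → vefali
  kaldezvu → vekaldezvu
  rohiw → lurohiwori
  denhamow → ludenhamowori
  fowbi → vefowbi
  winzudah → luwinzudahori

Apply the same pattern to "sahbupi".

"sahbupi" ends in a vowel. The stems ending in a vowel (kaldezvu → vekaldezvu, belava → vebelava, fali → vefali) add the prefix ve-.
So sahbupi → vesahbupi.

vesahbupi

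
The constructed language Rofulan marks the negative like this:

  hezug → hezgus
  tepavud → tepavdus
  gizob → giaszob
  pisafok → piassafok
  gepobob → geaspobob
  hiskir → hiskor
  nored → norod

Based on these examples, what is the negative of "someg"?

somog

tepavud and nored both end in -d yet inflect differently (tepavdus, norod), so the final letter is not what conditions the rule; the last vowel is.
"someg" has last vowel 'e'. The one such stem in the data (nored → norod) changes the last vowel to 'o' (as does hiskir), so the same rule applies.
The other patterns: stems whose last vowel is 'u' delete the last vowel and add -us; stems whose last vowel is 'o' insert -as- after the first vowel.
So someg → somog.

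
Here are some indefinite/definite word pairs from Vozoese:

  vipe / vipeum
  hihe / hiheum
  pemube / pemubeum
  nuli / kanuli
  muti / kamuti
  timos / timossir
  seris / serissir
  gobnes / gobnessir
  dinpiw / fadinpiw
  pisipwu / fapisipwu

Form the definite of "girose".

nuli and seris both have last vowel 'i' yet inflect differently (kanuli, serissir), so the last vowel is not what conditions the rule; the final letter is.
"girose" ends in -e. The stems ending in -e (vipe → vipeum, hihe → hiheum, pemube → pemubeum) add -um.
So girose → giroseum.

giroseum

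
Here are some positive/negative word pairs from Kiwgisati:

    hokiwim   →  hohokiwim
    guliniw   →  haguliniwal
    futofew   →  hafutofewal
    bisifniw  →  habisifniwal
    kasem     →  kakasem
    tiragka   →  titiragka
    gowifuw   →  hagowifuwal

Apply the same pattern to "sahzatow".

guliniw and hokiwim both have last vowel 'i' yet inflect differently (haguliniwal, hohokiwim), so the last vowel is not what conditions the rule; the final letter is.
"sahzatow" ends in -w. The stems ending in -w (futofew → hafutofewal, guliniw → haguliniwal, gowifuw → hagowifuwal) add ha- … -al around the stem.
So sahzatow → hasahzatowal.

hasahzatowal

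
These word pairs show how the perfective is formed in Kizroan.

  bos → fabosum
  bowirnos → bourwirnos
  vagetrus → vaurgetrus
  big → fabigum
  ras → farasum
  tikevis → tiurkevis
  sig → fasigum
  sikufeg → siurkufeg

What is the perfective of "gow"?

fagowum

"gow" has 1 vowel. The stems with 1 vowel (big → fabigum, bos → fabosum, ras → farasum) add fa- … -um around the stem.
The other pattern: stems with 3 vowels insert -ur- after the first vowel.
So gow → fagowum.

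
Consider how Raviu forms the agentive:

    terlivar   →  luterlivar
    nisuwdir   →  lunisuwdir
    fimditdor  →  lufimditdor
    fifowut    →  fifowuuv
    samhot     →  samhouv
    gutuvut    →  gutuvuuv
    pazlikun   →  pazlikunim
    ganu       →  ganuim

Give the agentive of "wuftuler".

luwuftuler

fimditdor and samhot both have last vowel 'o' yet inflect differently (lufimditdor, samhouv), so the last vowel is not what conditions the rule; the final letter is.
"wuftuler" ends in -r. The stems ending in -r (terlivar → luterlivar, nisuwdir → lunisuwdir, fimditdor → lufimditdor) add the prefix lu-.
So wuftuler → luwuftuler.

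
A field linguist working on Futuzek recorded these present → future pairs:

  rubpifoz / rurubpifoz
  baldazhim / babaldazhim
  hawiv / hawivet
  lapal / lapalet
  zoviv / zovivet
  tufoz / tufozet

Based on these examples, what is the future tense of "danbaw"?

danbawet

rubpifoz and tufoz both end in -z yet inflect differently (rurubpifoz, tufozet), so the final letter is not what conditions the rule; the number of vowels is.
"danbaw" has 2 vowels. The stems with 2 vowels (hawiv → hawivet, lapal → lapalet, zoviv → zovivet) add -et.
The other pattern: stems with 3 vowels repeat the first consonant+vowel as a prefix.
So danbaw → danbawet.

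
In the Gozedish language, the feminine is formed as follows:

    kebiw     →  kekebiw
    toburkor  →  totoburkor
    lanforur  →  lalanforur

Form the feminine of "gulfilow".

Every pair shown (kebiw → kekebiw, toburkor → totoburkor, lanforur → lalanforur) follows the same rule: repeat the first consonant+vowel as a prefix.
So gulfilow → gugulfilow.

gugulfilow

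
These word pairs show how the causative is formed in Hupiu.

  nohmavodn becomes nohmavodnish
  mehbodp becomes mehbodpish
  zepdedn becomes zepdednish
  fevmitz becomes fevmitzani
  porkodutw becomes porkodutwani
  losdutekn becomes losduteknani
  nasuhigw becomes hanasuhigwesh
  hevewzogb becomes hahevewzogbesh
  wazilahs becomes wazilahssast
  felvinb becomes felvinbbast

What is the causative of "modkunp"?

nohmavodn and losdutekn both end in -n yet inflect differently (nohmavodnish, losduteknani), so the final letter is not what conditions the rule; the second-to-last letter is.
"modkunp" has second-to-last letter 'n'. The one such stem in the data (felvinb → felvinbbast) doubles the final consonant and adds -ast (as does wazilahs), so the same rule applies.
So modkunp → modkunppast.

modkunppast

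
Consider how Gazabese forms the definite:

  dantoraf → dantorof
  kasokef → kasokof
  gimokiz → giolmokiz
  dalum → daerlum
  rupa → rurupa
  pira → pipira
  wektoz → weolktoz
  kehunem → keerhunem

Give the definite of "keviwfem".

keerviwfem

kehunem and kasokef both have last vowel 'e' yet inflect differently (keerhunem, kasokof), so the last vowel is not what conditions the rule; the final letter is.
"keviwfem" ends in -m. The stems ending in -m (kehunem → keerhunem, dalum → daerlum) insert -er- after the first vowel.
The other patterns: stems ending in -z insert -ol- after the first vowel; stems ending in -a repeat the first consonant+vowel as a prefix; stems ending in -f change the last vowel to 'o'.
So keviwfem → keerviwfem.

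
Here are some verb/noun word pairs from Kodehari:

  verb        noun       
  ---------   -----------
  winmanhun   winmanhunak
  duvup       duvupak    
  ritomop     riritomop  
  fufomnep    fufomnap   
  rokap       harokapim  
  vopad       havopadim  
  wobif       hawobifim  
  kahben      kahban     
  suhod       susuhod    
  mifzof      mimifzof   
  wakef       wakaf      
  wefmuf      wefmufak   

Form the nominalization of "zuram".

"zuram" has last vowel 'a'. The stems whose last vowel is 'a' (vopad → havopadim, rokap → harokapim) add ha- … -im around the stem.
The other patterns: stems whose last vowel is 'e' change the last vowel to 'a'; stems whose last vowel is 'u' add -ak; stems whose last vowel is 'o' repeat the first consonant+vowel as a prefix.
So zuram → hazuramim.

hazuramim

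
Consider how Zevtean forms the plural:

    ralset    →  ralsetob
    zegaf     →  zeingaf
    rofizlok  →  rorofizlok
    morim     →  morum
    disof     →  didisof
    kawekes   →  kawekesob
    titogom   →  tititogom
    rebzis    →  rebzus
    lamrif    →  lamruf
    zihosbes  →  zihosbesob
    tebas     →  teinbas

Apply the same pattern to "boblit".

disof and lamrif both end in -f yet inflect differently (didisof, lamruf), so the final letter is not what conditions the rule; the last vowel is.
"boblit" has last vowel 'i'. The stems whose last vowel is 'i' (lamrif → lamruf, morim → morum, rebzis → rebzus) change the last vowel to 'u'.
So boblit → boblut.

boblut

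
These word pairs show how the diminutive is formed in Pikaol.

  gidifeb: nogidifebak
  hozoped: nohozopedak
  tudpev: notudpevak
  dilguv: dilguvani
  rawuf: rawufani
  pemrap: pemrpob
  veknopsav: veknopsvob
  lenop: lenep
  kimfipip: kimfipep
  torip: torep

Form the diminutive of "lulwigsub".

lulwigsubani

tudpev and dilguv both end in -v yet inflect differently (notudpevak, dilguvani), so the final letter is not what conditions the rule; the last vowel is.
"lulwigsub" has last vowel 'u'. The stems whose last vowel is 'u' (dilguv → dilguvani, rawuf → rawufani) add -ani.
The other patterns: stems whose last vowel is 'e' add no- … -ak around the stem; stems whose last vowel is 'a' delete the last vowel and add -ob; stems whose last vowel is 'i' or 'o' change the last vowel to 'e'.
So lulwigsub → lulwigsubani.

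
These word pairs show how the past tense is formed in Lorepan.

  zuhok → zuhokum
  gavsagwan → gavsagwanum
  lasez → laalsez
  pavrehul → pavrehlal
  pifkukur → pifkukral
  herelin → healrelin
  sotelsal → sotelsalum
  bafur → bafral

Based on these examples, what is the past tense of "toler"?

gavsagwan and herelin both end in -n yet inflect differently (gavsagwanum, healrelin), so the final letter is not what conditions the rule; the last vowel is.
"toler" has last vowel 'e'. The one such stem in the data (lasez → laalsez) inserts -al- after the first vowel (as does herelin), so the same rule applies.
The other patterns: stems whose last vowel is 'a' or 'o' add -um; stems whose last vowel is 'u' delete the last vowel and add -al.
So toler → toaller.

toaller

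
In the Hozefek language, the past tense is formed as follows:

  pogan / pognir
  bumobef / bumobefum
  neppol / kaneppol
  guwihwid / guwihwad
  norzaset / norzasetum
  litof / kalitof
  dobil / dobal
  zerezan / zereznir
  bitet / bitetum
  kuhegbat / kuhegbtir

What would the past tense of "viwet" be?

bumobef and litof both end in -f yet inflect differently (bumobefum, kalitof), so the final letter is not what conditions the rule; the last vowel is.
"viwet" has last vowel 'e'. The stems whose last vowel is 'e' (bumobef → bumobefum, norzaset → norzasetum, bitet → bitetum) add -um.
The other patterns: stems whose last vowel is 'o' add the prefix ka-; stems whose last vowel is 'a' delete the last vowel and add -ir; stems whose last vowel is 'i' change the last vowel to 'a'.
So viwet → viwetum.

viwetum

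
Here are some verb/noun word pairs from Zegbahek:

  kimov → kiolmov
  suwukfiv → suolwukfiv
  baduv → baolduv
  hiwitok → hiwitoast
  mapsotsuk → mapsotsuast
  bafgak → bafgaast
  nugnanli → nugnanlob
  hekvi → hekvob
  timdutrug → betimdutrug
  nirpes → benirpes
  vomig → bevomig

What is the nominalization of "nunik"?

nuniast

kimov and hiwitok both have last vowel 'o' yet inflect differently (kiolmov, hiwitoast), so the last vowel is not what conditions the rule; the final letter is.
"nunik" ends in -k. The stems ending in -k (hiwitok → hiwitoast, mapsotsuk → mapsotsuast, bafgak → bafgaast) drop the final letter and add -ast.
The other patterns: stems ending in -v insert -ol- after the first vowel; stems ending in -i drop the final letter and add -ob; stems ending in -g or -s add the prefix be-.
So nunik → nuniast.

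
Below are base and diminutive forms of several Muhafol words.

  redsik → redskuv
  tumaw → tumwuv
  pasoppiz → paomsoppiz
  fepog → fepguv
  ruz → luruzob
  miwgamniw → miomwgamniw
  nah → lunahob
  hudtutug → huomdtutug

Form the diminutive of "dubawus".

duombawus

"dubawus" has 3 vowels. The stems with 3 vowels (pasoppiz → paomsoppiz, miwgamniw → miomwgamniw, hudtutug → huomdtutug) insert -om- after the first vowel.
The other patterns: stems with 1 vowel add lu- … -ob around the stem; stems with 2 vowels delete the last vowel and add -uv.
So dubawus → duombawus.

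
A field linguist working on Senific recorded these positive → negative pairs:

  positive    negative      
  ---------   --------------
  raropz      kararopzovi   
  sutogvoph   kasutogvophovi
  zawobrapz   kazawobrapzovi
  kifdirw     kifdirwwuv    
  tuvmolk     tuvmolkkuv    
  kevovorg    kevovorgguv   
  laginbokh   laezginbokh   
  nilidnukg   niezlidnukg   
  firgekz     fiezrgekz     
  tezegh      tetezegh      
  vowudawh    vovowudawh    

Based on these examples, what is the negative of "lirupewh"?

"lirupewh" has second-to-last letter 'w'. The one such stem in the data (vowudawh → vovowudawh) repeats the first consonant+vowel as a prefix (as does tezegh), so the same rule applies.
The other patterns: stems whose second-to-last letter is 'p' add ka- … -ovi around the stem; stems whose second-to-last letter is 'l' or 'r' double the final consonant and add -uv; stems whose second-to-last letter is 'k' insert -ez- after the first vowel.
So lirupewh → lilirupewh.

lilirupewh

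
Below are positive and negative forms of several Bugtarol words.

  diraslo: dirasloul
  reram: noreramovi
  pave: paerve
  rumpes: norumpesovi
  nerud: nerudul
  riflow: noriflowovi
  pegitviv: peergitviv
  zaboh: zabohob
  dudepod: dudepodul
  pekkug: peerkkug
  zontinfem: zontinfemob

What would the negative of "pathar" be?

zontinfem and reram both end in -m yet inflect differently (zontinfemob, noreramovi), so the final letter is not what conditions the rule; the first letter is.
"pathar" begins with p-. The stems beginning with p- (pekkug → peerkkug, pegitviv → peergitviv, pave → paerve) insert -er- after the first vowel.
The other patterns: stems beginning with z- add -ob; stems beginning with r- add no- … -ovi around the stem; stems beginning with d- or n- add -ul.
So pathar → paerthar.

paerthar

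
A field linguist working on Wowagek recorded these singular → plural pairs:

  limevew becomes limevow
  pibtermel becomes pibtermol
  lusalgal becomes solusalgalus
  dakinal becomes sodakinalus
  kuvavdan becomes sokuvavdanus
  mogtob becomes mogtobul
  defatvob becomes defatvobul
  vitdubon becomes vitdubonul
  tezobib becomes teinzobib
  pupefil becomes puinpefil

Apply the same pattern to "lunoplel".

pibtermel and lusalgal both end in -l yet inflect differently (pibtermol, solusalgalus), so the final letter is not what conditions the rule; the last vowel is.
"lunoplel" has last vowel 'e'. The stems whose last vowel is 'e' (limevew → limevow, pibtermel → pibtermol) change the last vowel to 'o'.
So lunoplel → lunoplol.

lunoplol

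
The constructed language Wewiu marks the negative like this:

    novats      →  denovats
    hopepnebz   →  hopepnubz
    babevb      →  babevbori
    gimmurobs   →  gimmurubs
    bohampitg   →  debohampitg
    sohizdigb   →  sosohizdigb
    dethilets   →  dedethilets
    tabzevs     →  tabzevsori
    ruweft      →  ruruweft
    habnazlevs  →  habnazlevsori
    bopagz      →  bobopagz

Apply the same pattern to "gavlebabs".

gavlebubs

gimmurobs and habnazlevs both end in -s yet inflect differently (gimmurubs, habnazlevsori), so the final letter is not what conditions the rule; the second-to-last letter is.
"gavlebabs" has second-to-last letter 'b'. The stems whose second-to-last letter is 'b' (hopepnebz → hopepnubz, gimmurobs → gimmurubs) change the last vowel to 'u'.
The other patterns: stems whose second-to-last letter is 'v' add -ori; stems whose second-to-last letter is 't' add the prefix de-; stems whose second-to-last letter is 'f' or 'g' repeat the first consonant+vowel as a prefix.
So gavlebabs → gavlebubs.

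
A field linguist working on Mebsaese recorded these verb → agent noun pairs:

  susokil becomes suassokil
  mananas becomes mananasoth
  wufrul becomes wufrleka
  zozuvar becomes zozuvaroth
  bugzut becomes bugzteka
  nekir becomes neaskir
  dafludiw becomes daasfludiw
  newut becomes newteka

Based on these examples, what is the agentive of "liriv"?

"liriv" has last vowel 'i'. The stems whose last vowel is 'i' (susokil → suassokil, dafludiw → daasfludiw, nekir → neaskir) insert -as- after the first vowel.
So liriv → liasriv.

liasriv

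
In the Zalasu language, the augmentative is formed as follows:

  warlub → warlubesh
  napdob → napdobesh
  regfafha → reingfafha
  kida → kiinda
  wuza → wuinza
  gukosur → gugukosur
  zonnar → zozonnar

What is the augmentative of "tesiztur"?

warlub and gukosur both have last vowel 'u' yet inflect differently (warlubesh, gugukosur), so the last vowel is not what conditions the rule; the final letter is.
"tesiztur" ends in -r. The stems ending in -r (gukosur → gugukosur, zonnar → zozonnar) repeat the first consonant+vowel as a prefix.
The other patterns: stems ending in -b add -esh; stems ending in -a insert -in- after the first vowel.
So tesiztur → tetesiztur.

tetesiztur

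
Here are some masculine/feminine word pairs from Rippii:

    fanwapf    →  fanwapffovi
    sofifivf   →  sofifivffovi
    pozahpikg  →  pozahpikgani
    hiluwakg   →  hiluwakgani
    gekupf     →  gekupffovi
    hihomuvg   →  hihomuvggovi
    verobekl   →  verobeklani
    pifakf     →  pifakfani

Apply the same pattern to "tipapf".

tipapffovi

pifakf and fanwapf both end in -f yet inflect differently (pifakfani, fanwapffovi), so the final letter is not what conditions the rule; the second-to-last letter is.
"tipapf" has second-to-last letter 'p'. The stems whose second-to-last letter is 'p' (fanwapf → fanwapffovi, gekupf → gekupffovi) double the final consonant and add -ovi.
The other pattern: stems whose second-to-last letter is 'k' add -ani.
So tipapf → tipapffovi.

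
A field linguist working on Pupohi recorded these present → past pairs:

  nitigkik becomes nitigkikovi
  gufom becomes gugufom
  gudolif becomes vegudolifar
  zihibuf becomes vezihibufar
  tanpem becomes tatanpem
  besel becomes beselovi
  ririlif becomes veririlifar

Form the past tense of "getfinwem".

gegetfinwem

"getfinwem" ends in -m. The stems ending in -m (tanpem → tatanpem, gufom → gugufom) repeat the first consonant+vowel as a prefix.
So getfinwem → gegetfinwem.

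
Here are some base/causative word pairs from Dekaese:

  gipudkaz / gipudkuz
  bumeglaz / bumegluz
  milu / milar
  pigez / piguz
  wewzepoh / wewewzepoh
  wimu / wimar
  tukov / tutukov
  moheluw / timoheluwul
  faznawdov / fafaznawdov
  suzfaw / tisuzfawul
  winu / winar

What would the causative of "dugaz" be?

"dugaz" ends in -z. The stems ending in -z (pigez → piguz, bumeglaz → bumegluz, gipudkaz → gipudkuz) change the last vowel to 'u'.
The other patterns: stems ending in -u drop the final letter and add -ar; stems ending in -w add ti- … -ul around the stem; stems ending in -h or -v repeat the first consonant+vowel as a prefix.
So dugaz → duguz.

duguz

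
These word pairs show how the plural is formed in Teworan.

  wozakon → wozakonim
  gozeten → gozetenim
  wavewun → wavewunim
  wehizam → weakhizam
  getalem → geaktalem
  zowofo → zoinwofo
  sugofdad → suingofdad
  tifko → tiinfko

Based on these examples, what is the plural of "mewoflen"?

"mewoflen" ends in -n. The stems ending in -n (wozakon → wozakonim, gozeten → gozetenim, wavewun → wavewunim) add -im.
The other patterns: stems ending in -m insert -ak- after the first vowel; stems ending in -d or -o insert -in- after the first vowel.
So mewoflen → mewoflenim.

mewoflenim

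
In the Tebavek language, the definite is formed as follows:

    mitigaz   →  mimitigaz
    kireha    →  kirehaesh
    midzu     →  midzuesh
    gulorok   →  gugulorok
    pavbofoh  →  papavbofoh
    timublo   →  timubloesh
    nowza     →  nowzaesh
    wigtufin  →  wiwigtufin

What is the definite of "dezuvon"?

"dezuvon" ends in a consonant. The stems ending in a consonant (mitigaz → mimitigaz, pavbofoh → papavbofoh, gulorok → gugulorok) repeat the first consonant+vowel as a prefix.
The other pattern: stems ending in a vowel add -esh.
So dezuvon → dedezuvon.

dedezuvon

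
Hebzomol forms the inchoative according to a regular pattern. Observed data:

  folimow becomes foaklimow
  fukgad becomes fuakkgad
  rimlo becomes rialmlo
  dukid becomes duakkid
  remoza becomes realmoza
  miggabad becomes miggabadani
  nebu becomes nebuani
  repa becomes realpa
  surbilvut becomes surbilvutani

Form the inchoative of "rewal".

fukgad and miggabad both end in -d yet inflect differently (fuakkgad, miggabadani), so the final letter is not what conditions the rule; the first letter is.
"rewal" begins with r-. The stems beginning with r- (rimlo → rialmlo, remoza → realmoza, repa → realpa) insert -al- after the first vowel.
The other patterns: stems beginning with d- or f- insert -ak- after the first vowel; stems beginning with m-, n- or s- add -ani.
So rewal → realwal.

realwal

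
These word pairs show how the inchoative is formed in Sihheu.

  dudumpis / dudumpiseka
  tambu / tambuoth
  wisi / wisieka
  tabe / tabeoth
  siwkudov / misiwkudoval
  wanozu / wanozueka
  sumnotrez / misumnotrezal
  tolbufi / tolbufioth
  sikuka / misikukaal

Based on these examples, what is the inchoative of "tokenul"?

tolbufi and wisi both end in -i yet inflect differently (tolbufioth, wisieka), so the final letter is not what conditions the rule; the first letter is.
"tokenul" begins with t-. The stems beginning with t- (tolbufi → tolbufioth, tambu → tambuoth, tabe → tabeoth) add -oth.
So tokenul → tokenuloth.

tokenuloth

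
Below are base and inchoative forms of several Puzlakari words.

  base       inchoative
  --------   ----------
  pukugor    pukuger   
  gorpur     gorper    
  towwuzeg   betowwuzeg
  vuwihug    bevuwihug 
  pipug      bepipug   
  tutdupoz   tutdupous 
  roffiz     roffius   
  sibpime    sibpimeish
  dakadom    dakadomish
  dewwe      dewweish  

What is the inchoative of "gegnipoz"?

gorpur and vuwihug both have last vowel 'u' yet inflect differently (gorper, bevuwihug), so the last vowel is not what conditions the rule; the final letter is.
"gegnipoz" ends in -z. The stems ending in -z (tutdupoz → tutdupous, roffiz → roffius) drop the final letter and add -us.
The other patterns: stems ending in -r change the last vowel to 'e'; stems ending in -g add the prefix be-; stems ending in -e or -m add -ish.
So gegnipoz → gegnipous.

gegnipous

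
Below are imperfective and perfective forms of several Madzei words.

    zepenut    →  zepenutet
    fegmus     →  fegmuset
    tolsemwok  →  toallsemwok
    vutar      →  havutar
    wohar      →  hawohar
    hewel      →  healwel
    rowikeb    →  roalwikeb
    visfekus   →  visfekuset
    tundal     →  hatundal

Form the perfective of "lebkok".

lealbkok

tundal and hewel both end in -l yet inflect differently (hatundal, healwel), so the final letter is not what conditions the rule; the last vowel is.
"lebkok" has last vowel 'o'. The one such stem in the data (tolsemwok → toallsemwok) inserts -al- after the first vowel (as do hewel, rowikeb), so the same rule applies.
The other patterns: stems whose last vowel is 'a' add the prefix ha-; stems whose last vowel is 'u' add -et.
So lebkok → lealbkok.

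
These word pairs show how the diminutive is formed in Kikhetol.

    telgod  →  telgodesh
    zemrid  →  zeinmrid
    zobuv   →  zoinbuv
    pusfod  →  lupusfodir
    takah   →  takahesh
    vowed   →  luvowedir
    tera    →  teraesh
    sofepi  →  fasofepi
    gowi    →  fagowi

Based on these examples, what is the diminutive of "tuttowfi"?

telgod and zemrid both end in -d yet inflect differently (telgodesh, zeinmrid), so the final letter is not what conditions the rule; the first letter is.
"tuttowfi" begins with t-. The stems beginning with t- (telgod → telgodesh, takah → takahesh, tera → teraesh) add -esh.
The other patterns: stems beginning with g- or s- add the prefix fa-; stems beginning with z- insert -in- after the first vowel; stems beginning with p- or v- add lu- … -ir around the stem.
So tuttowfi → tuttowfiesh.

tuttowfiesh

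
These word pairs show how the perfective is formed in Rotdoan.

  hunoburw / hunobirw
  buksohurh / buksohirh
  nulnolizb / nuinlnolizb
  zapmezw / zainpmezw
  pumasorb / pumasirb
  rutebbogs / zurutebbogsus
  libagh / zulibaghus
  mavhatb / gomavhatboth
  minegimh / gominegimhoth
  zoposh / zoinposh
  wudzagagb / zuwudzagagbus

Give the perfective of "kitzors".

kitzirs

pumasorb and mavhatb both end in -b yet inflect differently (pumasirb, gomavhatboth), so the final letter is not what conditions the rule; the second-to-last letter is.
"kitzors" has second-to-last letter 'r'. The stems whose second-to-last letter is 'r' (hunoburw → hunobirw, pumasorb → pumasirb, buksohurh → buksohirh) change the last vowel to 'i'.
The other patterns: stems whose second-to-last letter is 'm' or 't' add go- … -oth around the stem; stems whose second-to-last letter is 'g' add zu- … -us around the stem; stems whose second-to-last letter is 's' or 'z' insert -in- after the first vowel.
So kitzors → kitzirs.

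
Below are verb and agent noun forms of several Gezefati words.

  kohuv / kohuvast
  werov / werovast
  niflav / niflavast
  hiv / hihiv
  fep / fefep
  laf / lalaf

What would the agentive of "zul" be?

zuzul

kohuv and hiv both end in -v yet inflect differently (kohuvast, hihiv), so the final letter is not what conditions the rule; the number of vowels is.
"zul" has 1 vowel. The stems with 1 vowel (hiv → hihiv, fep → fefep, laf → lalaf) repeat the first consonant+vowel as a prefix.
The other pattern: stems with 2 vowels add -ast.
So zul → zuzul.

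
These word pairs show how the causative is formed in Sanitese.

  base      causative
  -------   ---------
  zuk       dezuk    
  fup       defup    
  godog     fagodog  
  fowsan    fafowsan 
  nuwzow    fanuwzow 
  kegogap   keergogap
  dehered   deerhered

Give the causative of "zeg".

dezeg

fup and kegogap both end in -p yet inflect differently (defup, keergogap), so the final letter is not what conditions the rule; the number of vowels is.
"zeg" has 1 vowel. The stems with 1 vowel (zuk → dezuk, fup → defup) add the prefix de-.
So zeg → dezeg.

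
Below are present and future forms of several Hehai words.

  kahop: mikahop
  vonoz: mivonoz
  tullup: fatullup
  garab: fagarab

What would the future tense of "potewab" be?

kahop and tullup both end in -p yet inflect differently (mikahop, fatullup), so the final letter is not what conditions the rule; the last vowel is.
"potewab" has last vowel 'a'. The one such stem in the data (garab → fagarab) adds the prefix fa-, so the same rule applies.
The other pattern: stems whose last vowel is 'o' add the prefix mi-.
So potewab → fapotewab.

fapotewab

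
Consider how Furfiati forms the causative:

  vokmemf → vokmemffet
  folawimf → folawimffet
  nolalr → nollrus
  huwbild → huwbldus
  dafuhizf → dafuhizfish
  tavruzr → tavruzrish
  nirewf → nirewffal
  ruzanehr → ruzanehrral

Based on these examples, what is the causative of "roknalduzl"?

roknalduzlish

"roknalduzl" has second-to-last letter 'z'. The stems whose second-to-last letter is 'z' (dafuhizf → dafuhizfish, tavruzr → tavruzrish) add -ish.
The other patterns: stems whose second-to-last letter is 'm' double the final consonant and add -et; stems whose second-to-last letter is 'l' delete the last vowel and add -us; stems whose second-to-last letter is 'h' or 'w' double the final consonant and add -al.
So roknalduzl → roknalduzlish.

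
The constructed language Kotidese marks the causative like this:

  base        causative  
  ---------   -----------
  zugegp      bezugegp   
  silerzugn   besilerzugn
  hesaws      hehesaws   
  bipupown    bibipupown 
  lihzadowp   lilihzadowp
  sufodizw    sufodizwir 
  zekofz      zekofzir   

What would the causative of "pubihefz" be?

pubihefzir

"pubihefz" has second-to-last letter 'f'. The one such stem in the data (zekofz → zekofzir) adds -ir, so the same rule applies.
The other patterns: stems whose second-to-last letter is 'g' add the prefix be-; stems whose second-to-last letter is 'w' repeat the first consonant+vowel as a prefix.
So pubihefz → pubihefzir.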